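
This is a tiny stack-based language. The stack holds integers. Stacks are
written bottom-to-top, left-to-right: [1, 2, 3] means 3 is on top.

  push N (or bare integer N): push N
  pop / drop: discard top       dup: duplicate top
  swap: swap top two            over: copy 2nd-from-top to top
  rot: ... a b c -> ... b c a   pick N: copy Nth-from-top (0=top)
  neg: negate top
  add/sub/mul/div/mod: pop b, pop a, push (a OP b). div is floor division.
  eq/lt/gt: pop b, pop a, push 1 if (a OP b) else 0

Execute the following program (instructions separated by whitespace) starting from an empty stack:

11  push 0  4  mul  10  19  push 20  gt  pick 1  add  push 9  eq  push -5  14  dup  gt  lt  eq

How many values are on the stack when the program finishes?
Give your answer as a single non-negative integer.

After 'push 11': stack = [11] (depth 1)
After 'push 0': stack = [11, 0] (depth 2)
After 'push 4': stack = [11, 0, 4] (depth 3)
After 'mul': stack = [11, 0] (depth 2)
After 'push 10': stack = [11, 0, 10] (depth 3)
After 'push 19': stack = [11, 0, 10, 19] (depth 4)
After 'push 20': stack = [11, 0, 10, 19, 20] (depth 5)
After 'gt': stack = [11, 0, 10, 0] (depth 4)
After 'pick 1': stack = [11, 0, 10, 0, 10] (depth 5)
After 'add': stack = [11, 0, 10, 10] (depth 4)
After 'push 9': stack = [11, 0, 10, 10, 9] (depth 5)
After 'eq': stack = [11, 0, 10, 0] (depth 4)
After 'push -5': stack = [11, 0, 10, 0, -5] (depth 5)
After 'push 14': stack = [11, 0, 10, 0, -5, 14] (depth 6)
After 'dup': stack = [11, 0, 10, 0, -5, 14, 14] (depth 7)
After 'gt': stack = [11, 0, 10, 0, -5, 0] (depth 6)
After 'lt': stack = [11, 0, 10, 0, 1] (depth 5)
After 'eq': stack = [11, 0, 10, 0] (depth 4)

Answer: 4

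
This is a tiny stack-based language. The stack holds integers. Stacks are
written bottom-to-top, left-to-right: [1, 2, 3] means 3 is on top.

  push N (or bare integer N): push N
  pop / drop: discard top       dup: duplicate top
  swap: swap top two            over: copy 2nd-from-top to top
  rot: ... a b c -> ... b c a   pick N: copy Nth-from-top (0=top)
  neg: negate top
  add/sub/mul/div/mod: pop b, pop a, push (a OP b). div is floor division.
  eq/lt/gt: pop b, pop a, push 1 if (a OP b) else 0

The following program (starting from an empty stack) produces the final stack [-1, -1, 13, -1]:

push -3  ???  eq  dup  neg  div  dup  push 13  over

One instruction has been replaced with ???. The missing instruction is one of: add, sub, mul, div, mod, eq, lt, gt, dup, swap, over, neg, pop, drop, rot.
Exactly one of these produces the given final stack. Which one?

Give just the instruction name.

Stack before ???: [-3]
Stack after ???:  [-3, -3]
The instruction that transforms [-3] -> [-3, -3] is: dup

Answer: dup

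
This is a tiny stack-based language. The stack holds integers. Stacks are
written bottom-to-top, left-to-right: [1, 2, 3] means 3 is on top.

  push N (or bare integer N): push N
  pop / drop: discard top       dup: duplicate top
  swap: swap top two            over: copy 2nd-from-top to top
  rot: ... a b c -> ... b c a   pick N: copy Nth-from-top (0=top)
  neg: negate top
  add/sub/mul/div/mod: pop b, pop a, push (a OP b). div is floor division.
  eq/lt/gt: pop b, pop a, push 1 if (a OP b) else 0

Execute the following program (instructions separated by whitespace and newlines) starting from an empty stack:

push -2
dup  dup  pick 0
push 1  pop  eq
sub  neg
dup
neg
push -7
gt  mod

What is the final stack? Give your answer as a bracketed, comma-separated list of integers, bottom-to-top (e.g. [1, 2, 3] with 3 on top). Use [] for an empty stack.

Answer: [-2, 0]

Derivation:
After 'push -2': [-2]
After 'dup': [-2, -2]
After 'dup': [-2, -2, -2]
After 'pick 0': [-2, -2, -2, -2]
After 'push 1': [-2, -2, -2, -2, 1]
After 'pop': [-2, -2, -2, -2]
After 'eq': [-2, -2, 1]
After 'sub': [-2, -3]
After 'neg': [-2, 3]
After 'dup': [-2, 3, 3]
After 'neg': [-2, 3, -3]
After 'push -7': [-2, 3, -3, -7]
After 'gt': [-2, 3, 1]
After 'mod': [-2, 0]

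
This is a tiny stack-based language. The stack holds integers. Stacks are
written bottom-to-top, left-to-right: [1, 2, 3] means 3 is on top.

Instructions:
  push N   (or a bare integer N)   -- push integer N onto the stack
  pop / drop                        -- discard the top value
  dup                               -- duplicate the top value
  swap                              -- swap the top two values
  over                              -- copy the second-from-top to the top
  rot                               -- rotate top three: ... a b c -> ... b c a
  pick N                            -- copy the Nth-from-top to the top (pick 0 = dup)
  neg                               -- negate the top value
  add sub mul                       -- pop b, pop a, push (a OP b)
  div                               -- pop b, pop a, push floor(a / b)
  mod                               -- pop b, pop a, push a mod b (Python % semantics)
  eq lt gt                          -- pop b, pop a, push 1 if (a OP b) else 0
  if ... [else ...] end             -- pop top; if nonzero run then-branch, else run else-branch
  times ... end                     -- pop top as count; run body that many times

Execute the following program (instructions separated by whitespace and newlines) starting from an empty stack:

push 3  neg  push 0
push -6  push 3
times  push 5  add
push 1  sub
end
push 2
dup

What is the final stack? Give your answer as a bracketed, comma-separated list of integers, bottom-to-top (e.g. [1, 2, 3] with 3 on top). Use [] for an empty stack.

After 'push 3': [3]
After 'neg': [-3]
After 'push 0': [-3, 0]
After 'push -6': [-3, 0, -6]
After 'push 3': [-3, 0, -6, 3]
After 'times': [-3, 0, -6]
After 'push 5': [-3, 0, -6, 5]
After 'add': [-3, 0, -1]
After 'push 1': [-3, 0, -1, 1]
After 'sub': [-3, 0, -2]
After 'push 5': [-3, 0, -2, 5]
After 'add': [-3, 0, 3]
After 'push 1': [-3, 0, 3, 1]
After 'sub': [-3, 0, 2]
After 'push 5': [-3, 0, 2, 5]
After 'add': [-3, 0, 7]
After 'push 1': [-3, 0, 7, 1]
After 'sub': [-3, 0, 6]
After 'push 2': [-3, 0, 6, 2]
After 'dup': [-3, 0, 6, 2, 2]

Answer: [-3, 0, 6, 2, 2]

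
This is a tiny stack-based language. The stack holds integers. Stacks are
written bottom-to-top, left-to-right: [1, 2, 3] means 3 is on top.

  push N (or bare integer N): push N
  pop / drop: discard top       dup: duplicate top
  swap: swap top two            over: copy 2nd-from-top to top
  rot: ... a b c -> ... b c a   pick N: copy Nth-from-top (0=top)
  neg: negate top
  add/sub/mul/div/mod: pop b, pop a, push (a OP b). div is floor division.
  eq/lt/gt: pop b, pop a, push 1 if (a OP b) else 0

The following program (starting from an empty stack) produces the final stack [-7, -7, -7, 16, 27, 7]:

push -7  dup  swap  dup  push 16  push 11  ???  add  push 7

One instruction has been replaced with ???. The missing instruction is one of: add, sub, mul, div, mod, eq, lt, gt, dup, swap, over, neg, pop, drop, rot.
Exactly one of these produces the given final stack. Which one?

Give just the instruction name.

Stack before ???: [-7, -7, -7, 16, 11]
Stack after ???:  [-7, -7, -7, 16, 11, 16]
The instruction that transforms [-7, -7, -7, 16, 11] -> [-7, -7, -7, 16, 11, 16] is: over

Answer: over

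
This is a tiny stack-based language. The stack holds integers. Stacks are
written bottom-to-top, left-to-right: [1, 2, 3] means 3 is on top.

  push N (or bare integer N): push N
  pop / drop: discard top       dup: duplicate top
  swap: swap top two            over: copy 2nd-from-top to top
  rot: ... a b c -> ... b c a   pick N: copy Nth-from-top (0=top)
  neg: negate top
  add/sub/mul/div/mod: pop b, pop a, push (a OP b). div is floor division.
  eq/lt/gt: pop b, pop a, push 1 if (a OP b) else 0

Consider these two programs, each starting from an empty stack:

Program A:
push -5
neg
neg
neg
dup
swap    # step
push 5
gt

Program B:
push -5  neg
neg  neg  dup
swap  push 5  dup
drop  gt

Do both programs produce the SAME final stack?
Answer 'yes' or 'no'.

Program A trace:
  After 'push -5': [-5]
  After 'neg': [5]
  After 'neg': [-5]
  After 'neg': [5]
  After 'dup': [5, 5]
  After 'swap': [5, 5]
  After 'push 5': [5, 5, 5]
  After 'gt': [5, 0]
Program A final stack: [5, 0]

Program B trace:
  After 'push -5': [-5]
  After 'neg': [5]
  After 'neg': [-5]
  After 'neg': [5]
  After 'dup': [5, 5]
  After 'swap': [5, 5]
  After 'push 5': [5, 5, 5]
  After 'dup': [5, 5, 5, 5]
  After 'drop': [5, 5, 5]
  After 'gt': [5, 0]
Program B final stack: [5, 0]
Same: yes

Answer: yes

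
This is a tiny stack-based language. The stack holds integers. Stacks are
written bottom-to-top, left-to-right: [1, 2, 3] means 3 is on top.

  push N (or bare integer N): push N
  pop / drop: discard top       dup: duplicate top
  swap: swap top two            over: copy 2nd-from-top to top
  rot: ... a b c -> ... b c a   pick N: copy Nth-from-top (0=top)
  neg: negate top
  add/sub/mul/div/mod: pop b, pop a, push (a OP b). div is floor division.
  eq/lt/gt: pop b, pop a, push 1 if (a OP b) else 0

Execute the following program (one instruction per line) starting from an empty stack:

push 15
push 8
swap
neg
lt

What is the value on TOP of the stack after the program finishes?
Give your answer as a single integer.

Answer: 0

Derivation:
After 'push 15': [15]
After 'push 8': [15, 8]
After 'swap': [8, 15]
After 'neg': [8, -15]
After 'lt': [0]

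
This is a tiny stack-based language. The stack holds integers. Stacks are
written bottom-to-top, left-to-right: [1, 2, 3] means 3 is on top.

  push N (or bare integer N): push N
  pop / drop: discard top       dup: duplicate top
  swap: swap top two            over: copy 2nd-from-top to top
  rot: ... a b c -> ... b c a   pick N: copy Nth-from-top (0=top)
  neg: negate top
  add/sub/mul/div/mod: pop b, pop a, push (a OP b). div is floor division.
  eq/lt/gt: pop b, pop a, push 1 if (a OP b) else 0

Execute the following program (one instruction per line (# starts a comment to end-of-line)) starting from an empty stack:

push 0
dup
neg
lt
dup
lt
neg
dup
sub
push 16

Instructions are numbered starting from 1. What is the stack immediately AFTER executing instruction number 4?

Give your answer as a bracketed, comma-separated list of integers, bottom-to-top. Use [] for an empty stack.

Step 1 ('push 0'): [0]
Step 2 ('dup'): [0, 0]
Step 3 ('neg'): [0, 0]
Step 4 ('lt'): [0]

Answer: [0]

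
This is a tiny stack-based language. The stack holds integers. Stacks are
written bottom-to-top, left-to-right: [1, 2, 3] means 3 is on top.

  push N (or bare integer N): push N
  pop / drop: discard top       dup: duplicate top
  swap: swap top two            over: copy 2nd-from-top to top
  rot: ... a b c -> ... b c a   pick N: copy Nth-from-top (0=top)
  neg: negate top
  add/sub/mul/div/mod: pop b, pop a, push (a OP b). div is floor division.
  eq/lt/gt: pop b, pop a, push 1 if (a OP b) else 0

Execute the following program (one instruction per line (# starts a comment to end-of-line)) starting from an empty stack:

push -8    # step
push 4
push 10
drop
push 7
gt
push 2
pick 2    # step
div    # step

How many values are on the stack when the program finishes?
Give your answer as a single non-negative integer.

Answer: 3

Derivation:
After 'push -8': stack = [-8] (depth 1)
After 'push 4': stack = [-8, 4] (depth 2)
After 'push 10': stack = [-8, 4, 10] (depth 3)
After 'drop': stack = [-8, 4] (depth 2)
After 'push 7': stack = [-8, 4, 7] (depth 3)
After 'gt': stack = [-8, 0] (depth 2)
After 'push 2': stack = [-8, 0, 2] (depth 3)
After 'pick 2': stack = [-8, 0, 2, -8] (depth 4)
After 'div': stack = [-8, 0, -1] (depth 3)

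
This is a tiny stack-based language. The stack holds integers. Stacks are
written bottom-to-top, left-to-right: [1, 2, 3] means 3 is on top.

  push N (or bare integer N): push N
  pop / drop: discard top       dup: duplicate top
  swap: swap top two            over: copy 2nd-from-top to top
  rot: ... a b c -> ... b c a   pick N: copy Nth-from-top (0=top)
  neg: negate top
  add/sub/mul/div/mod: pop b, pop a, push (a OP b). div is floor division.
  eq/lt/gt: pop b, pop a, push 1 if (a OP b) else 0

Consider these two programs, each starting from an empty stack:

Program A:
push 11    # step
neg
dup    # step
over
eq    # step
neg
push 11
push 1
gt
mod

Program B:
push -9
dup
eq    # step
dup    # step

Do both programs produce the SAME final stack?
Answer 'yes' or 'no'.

Program A trace:
  After 'push 11': [11]
  After 'neg': [-11]
  After 'dup': [-11, -11]
  After 'over': [-11, -11, -11]
  After 'eq': [-11, 1]
  After 'neg': [-11, -1]
  After 'push 11': [-11, -1, 11]
  After 'push 1': [-11, -1, 11, 1]
  After 'gt': [-11, -1, 1]
  After 'mod': [-11, 0]
Program A final stack: [-11, 0]

Program B trace:
  After 'push -9': [-9]
  After 'dup': [-9, -9]
  After 'eq': [1]
  After 'dup': [1, 1]
Program B final stack: [1, 1]
Same: no

Answer: no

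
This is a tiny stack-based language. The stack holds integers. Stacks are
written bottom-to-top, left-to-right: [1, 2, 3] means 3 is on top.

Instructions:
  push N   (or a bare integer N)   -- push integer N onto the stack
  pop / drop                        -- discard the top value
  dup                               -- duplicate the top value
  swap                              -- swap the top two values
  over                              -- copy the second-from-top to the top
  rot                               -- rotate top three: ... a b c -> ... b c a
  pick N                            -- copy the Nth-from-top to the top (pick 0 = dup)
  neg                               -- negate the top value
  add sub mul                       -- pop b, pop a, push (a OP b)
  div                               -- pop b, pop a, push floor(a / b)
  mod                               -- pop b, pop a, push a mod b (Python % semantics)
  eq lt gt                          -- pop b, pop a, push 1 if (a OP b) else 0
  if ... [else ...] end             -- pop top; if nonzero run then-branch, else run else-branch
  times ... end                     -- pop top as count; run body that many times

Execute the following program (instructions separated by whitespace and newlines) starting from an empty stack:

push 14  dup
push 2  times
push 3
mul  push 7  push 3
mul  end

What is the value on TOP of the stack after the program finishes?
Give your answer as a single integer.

After 'push 14': [14]
After 'dup': [14, 14]
After 'push 2': [14, 14, 2]
After 'times': [14, 14]
After 'push 3': [14, 14, 3]
After 'mul': [14, 42]
After 'push 7': [14, 42, 7]
After 'push 3': [14, 42, 7, 3]
After 'mul': [14, 42, 21]
After 'push 3': [14, 42, 21, 3]
After 'mul': [14, 42, 63]
After 'push 7': [14, 42, 63, 7]
After 'push 3': [14, 42, 63, 7, 3]
After 'mul': [14, 42, 63, 21]

Answer: 21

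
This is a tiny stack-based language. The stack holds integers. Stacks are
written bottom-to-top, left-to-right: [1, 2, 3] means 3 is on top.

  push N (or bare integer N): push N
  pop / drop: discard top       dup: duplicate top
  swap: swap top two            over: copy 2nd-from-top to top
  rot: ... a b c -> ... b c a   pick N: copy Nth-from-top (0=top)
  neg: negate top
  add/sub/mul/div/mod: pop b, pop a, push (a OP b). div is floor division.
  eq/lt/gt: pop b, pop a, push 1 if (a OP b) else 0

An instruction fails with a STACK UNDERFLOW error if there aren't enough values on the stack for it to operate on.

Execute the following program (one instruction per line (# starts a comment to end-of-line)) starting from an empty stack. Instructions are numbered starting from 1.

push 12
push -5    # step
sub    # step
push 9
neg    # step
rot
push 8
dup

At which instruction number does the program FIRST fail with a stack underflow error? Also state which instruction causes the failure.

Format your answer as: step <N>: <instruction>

Step 1 ('push 12'): stack = [12], depth = 1
Step 2 ('push -5'): stack = [12, -5], depth = 2
Step 3 ('sub'): stack = [17], depth = 1
Step 4 ('push 9'): stack = [17, 9], depth = 2
Step 5 ('neg'): stack = [17, -9], depth = 2
Step 6 ('rot'): needs 3 value(s) but depth is 2 — STACK UNDERFLOW

Answer: step 6: rot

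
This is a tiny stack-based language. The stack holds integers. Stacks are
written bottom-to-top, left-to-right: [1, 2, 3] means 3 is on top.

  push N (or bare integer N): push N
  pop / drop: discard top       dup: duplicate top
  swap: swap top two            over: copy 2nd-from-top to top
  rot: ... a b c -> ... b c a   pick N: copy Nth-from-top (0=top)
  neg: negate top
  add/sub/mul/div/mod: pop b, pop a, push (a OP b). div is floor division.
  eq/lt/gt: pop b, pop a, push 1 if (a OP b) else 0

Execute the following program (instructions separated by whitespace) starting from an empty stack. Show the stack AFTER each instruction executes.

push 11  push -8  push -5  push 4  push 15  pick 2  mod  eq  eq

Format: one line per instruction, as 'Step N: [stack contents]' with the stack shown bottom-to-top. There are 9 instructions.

Step 1: [11]
Step 2: [11, -8]
Step 3: [11, -8, -5]
Step 4: [11, -8, -5, 4]
Step 5: [11, -8, -5, 4, 15]
Step 6: [11, -8, -5, 4, 15, -5]
Step 7: [11, -8, -5, 4, 0]
Step 8: [11, -8, -5, 0]
Step 9: [11, -8, 0]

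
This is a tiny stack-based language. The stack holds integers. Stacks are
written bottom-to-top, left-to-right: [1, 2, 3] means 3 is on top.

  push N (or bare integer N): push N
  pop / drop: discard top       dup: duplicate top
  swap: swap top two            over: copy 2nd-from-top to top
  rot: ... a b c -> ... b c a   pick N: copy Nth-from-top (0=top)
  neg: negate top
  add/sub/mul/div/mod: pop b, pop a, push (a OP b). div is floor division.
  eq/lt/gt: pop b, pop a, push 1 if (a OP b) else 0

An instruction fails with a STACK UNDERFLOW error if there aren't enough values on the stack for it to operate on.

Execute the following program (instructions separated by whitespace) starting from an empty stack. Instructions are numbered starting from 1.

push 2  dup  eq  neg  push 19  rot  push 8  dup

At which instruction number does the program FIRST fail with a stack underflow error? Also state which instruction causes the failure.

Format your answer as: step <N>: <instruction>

Answer: step 6: rot

Derivation:
Step 1 ('push 2'): stack = [2], depth = 1
Step 2 ('dup'): stack = [2, 2], depth = 2
Step 3 ('eq'): stack = [1], depth = 1
Step 4 ('neg'): stack = [-1], depth = 1
Step 5 ('push 19'): stack = [-1, 19], depth = 2
Step 6 ('rot'): needs 3 value(s) but depth is 2 — STACK UNDERFLOW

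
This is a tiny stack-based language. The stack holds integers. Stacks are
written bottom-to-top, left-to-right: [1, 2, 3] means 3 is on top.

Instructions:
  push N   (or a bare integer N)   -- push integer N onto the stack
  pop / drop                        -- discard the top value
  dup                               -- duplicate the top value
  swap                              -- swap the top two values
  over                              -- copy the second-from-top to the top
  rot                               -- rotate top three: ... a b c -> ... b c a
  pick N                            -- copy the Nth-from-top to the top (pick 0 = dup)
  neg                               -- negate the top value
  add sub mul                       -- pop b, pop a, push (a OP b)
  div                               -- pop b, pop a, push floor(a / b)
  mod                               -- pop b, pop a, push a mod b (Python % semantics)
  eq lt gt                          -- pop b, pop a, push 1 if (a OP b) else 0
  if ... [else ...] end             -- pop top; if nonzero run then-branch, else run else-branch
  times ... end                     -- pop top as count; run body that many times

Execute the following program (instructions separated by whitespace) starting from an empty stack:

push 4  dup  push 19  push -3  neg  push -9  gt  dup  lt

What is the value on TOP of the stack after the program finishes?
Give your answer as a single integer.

After 'push 4': [4]
After 'dup': [4, 4]
After 'push 19': [4, 4, 19]
After 'push -3': [4, 4, 19, -3]
After 'neg': [4, 4, 19, 3]
After 'push -9': [4, 4, 19, 3, -9]
After 'gt': [4, 4, 19, 1]
After 'dup': [4, 4, 19, 1, 1]
After 'lt': [4, 4, 19, 0]

Answer: 0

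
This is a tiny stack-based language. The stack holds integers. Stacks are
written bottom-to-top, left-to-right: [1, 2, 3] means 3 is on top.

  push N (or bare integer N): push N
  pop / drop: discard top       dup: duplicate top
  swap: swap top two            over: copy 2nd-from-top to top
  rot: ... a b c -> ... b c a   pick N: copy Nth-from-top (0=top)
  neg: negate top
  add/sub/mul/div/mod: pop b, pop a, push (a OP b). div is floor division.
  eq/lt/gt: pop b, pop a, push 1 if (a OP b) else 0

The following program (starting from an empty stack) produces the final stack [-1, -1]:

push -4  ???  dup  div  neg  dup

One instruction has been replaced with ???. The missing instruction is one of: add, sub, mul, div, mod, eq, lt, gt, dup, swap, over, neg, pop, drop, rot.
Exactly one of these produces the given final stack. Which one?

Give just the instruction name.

Stack before ???: [-4]
Stack after ???:  [4]
The instruction that transforms [-4] -> [4] is: neg

Answer: neg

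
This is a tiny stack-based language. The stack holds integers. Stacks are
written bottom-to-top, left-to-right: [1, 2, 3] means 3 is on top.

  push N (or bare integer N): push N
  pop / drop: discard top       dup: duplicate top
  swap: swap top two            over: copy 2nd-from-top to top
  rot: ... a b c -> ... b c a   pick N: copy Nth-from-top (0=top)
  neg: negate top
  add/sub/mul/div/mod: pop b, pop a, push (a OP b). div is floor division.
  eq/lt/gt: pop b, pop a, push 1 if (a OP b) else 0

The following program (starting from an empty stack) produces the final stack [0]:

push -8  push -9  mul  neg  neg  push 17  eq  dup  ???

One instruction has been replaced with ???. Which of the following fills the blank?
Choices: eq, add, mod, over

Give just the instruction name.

Answer: add

Derivation:
Stack before ???: [0, 0]
Stack after ???:  [0]
Checking each choice:
  eq: produces [1]
  add: MATCH
  mod: modulo by zero
  over: produces [0, 0, 0]


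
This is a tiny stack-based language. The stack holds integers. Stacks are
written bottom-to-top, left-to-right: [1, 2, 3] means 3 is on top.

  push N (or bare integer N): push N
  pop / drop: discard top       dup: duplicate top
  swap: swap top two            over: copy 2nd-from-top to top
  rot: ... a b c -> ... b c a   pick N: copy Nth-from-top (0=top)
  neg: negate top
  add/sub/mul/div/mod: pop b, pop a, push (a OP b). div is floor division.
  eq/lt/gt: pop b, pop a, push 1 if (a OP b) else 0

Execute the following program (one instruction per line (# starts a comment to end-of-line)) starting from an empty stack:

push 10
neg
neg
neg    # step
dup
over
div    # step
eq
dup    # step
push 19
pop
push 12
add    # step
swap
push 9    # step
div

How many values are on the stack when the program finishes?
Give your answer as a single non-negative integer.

Answer: 2

Derivation:
After 'push 10': stack = [10] (depth 1)
After 'neg': stack = [-10] (depth 1)
After 'neg': stack = [10] (depth 1)
After 'neg': stack = [-10] (depth 1)
After 'dup': stack = [-10, -10] (depth 2)
After 'over': stack = [-10, -10, -10] (depth 3)
After 'div': stack = [-10, 1] (depth 2)
After 'eq': stack = [0] (depth 1)
After 'dup': stack = [0, 0] (depth 2)
After 'push 19': stack = [0, 0, 19] (depth 3)
After 'pop': stack = [0, 0] (depth 2)
After 'push 12': stack = [0, 0, 12] (depth 3)
After 'add': stack = [0, 12] (depth 2)
After 'swap': stack = [12, 0] (depth 2)
After 'push 9': stack = [12, 0, 9] (depth 3)
After 'div': stack = [12, 0] (depth 2)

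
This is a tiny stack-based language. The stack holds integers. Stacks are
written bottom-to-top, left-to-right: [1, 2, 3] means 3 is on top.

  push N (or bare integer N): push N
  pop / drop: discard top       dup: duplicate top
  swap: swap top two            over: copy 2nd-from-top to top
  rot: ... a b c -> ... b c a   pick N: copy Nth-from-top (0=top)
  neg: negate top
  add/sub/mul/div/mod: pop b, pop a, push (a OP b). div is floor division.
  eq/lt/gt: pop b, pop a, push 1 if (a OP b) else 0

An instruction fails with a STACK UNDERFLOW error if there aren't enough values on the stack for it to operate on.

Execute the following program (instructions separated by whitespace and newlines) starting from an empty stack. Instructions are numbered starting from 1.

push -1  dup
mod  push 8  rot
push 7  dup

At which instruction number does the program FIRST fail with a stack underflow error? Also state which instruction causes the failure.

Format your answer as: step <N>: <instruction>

Answer: step 5: rot

Derivation:
Step 1 ('push -1'): stack = [-1], depth = 1
Step 2 ('dup'): stack = [-1, -1], depth = 2
Step 3 ('mod'): stack = [0], depth = 1
Step 4 ('push 8'): stack = [0, 8], depth = 2
Step 5 ('rot'): needs 3 value(s) but depth is 2 — STACK UNDERFLOW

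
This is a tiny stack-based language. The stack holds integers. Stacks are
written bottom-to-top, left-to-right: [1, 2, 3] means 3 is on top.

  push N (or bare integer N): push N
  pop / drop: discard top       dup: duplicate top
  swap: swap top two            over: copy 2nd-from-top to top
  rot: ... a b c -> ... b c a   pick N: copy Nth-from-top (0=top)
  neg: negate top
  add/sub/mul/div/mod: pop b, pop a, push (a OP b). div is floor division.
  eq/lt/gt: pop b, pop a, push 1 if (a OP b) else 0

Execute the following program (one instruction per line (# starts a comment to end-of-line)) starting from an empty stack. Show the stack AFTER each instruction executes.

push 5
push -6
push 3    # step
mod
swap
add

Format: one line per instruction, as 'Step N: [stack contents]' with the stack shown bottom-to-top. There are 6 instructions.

Step 1: [5]
Step 2: [5, -6]
Step 3: [5, -6, 3]
Step 4: [5, 0]
Step 5: [0, 5]
Step 6: [5]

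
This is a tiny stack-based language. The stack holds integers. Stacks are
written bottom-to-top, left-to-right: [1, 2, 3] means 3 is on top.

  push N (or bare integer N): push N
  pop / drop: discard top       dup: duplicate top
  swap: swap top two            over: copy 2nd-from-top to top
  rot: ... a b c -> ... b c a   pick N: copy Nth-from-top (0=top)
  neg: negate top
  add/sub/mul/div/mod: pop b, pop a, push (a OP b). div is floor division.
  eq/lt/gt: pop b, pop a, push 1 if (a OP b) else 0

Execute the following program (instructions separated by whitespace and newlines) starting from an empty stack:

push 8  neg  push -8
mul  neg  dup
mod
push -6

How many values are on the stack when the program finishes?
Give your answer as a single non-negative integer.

Answer: 2

Derivation:
After 'push 8': stack = [8] (depth 1)
After 'neg': stack = [-8] (depth 1)
After 'push -8': stack = [-8, -8] (depth 2)
After 'mul': stack = [64] (depth 1)
After 'neg': stack = [-64] (depth 1)
After 'dup': stack = [-64, -64] (depth 2)
After 'mod': stack = [0] (depth 1)
After 'push -6': stack = [0, -6] (depth 2)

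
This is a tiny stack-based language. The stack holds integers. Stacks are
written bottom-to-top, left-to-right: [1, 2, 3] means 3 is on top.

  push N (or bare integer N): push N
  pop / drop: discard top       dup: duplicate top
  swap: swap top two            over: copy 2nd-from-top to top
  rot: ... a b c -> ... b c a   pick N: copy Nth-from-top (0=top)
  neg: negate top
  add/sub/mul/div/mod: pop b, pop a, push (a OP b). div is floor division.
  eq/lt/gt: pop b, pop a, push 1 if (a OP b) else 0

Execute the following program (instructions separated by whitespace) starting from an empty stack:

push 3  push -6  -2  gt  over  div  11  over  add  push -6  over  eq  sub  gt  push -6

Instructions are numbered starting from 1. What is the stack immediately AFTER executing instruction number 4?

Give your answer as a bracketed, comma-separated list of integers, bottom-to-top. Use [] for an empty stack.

Step 1 ('push 3'): [3]
Step 2 ('push -6'): [3, -6]
Step 3 ('-2'): [3, -6, -2]
Step 4 ('gt'): [3, 0]

Answer: [3, 0]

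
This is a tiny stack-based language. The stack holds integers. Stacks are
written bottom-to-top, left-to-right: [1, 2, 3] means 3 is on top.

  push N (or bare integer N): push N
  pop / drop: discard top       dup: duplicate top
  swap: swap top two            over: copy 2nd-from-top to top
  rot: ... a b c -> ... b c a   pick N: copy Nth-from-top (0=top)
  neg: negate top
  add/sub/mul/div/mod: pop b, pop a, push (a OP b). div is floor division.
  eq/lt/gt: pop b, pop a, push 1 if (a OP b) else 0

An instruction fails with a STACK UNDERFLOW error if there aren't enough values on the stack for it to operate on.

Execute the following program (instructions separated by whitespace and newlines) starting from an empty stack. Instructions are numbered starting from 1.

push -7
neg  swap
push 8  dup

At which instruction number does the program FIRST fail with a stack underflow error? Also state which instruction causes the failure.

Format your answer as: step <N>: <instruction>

Answer: step 3: swap

Derivation:
Step 1 ('push -7'): stack = [-7], depth = 1
Step 2 ('neg'): stack = [7], depth = 1
Step 3 ('swap'): needs 2 value(s) but depth is 1 — STACK UNDERFLOW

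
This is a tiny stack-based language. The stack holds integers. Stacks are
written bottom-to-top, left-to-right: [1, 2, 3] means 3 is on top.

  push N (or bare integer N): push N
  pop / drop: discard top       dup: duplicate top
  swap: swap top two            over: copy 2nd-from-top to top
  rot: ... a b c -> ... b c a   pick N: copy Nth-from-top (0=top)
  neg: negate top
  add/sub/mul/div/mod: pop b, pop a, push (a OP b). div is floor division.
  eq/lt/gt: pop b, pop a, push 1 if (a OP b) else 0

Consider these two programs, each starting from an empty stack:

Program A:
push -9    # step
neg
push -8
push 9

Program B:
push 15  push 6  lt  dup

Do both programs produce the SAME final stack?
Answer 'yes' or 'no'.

Answer: no

Derivation:
Program A trace:
  After 'push -9': [-9]
  After 'neg': [9]
  After 'push -8': [9, -8]
  After 'push 9': [9, -8, 9]
Program A final stack: [9, -8, 9]

Program B trace:
  After 'push 15': [15]
  After 'push 6': [15, 6]
  After 'lt': [0]
  After 'dup': [0, 0]
Program B final stack: [0, 0]
Same: no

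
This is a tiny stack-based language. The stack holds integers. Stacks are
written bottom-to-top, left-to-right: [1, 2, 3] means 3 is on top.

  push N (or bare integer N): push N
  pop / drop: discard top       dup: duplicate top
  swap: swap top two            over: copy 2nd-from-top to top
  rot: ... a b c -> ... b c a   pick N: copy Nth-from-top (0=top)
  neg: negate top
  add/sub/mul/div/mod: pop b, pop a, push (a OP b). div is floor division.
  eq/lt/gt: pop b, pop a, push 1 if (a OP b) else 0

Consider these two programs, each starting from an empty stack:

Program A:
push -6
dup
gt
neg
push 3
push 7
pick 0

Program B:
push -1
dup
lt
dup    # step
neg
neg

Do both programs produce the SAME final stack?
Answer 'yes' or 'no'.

Answer: no

Derivation:
Program A trace:
  After 'push -6': [-6]
  After 'dup': [-6, -6]
  After 'gt': [0]
  After 'neg': [0]
  After 'push 3': [0, 3]
  After 'push 7': [0, 3, 7]
  After 'pick 0': [0, 3, 7, 7]
Program A final stack: [0, 3, 7, 7]

Program B trace:
  After 'push -1': [-1]
  After 'dup': [-1, -1]
  After 'lt': [0]
  After 'dup': [0, 0]
  After 'neg': [0, 0]
  After 'neg': [0, 0]
Program B final stack: [0, 0]
Same: no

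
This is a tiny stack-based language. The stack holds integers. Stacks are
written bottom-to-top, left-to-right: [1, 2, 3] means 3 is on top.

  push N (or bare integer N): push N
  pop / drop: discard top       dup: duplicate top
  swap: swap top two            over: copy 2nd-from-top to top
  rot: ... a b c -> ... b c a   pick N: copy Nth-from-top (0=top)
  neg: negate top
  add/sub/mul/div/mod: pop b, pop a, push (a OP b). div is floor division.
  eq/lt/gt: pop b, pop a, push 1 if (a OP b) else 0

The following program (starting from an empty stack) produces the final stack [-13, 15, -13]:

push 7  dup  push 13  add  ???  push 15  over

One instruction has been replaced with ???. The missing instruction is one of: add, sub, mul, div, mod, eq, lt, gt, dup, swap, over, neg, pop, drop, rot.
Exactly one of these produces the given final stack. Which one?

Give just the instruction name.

Answer: sub

Derivation:
Stack before ???: [7, 20]
Stack after ???:  [-13]
The instruction that transforms [7, 20] -> [-13] is: sub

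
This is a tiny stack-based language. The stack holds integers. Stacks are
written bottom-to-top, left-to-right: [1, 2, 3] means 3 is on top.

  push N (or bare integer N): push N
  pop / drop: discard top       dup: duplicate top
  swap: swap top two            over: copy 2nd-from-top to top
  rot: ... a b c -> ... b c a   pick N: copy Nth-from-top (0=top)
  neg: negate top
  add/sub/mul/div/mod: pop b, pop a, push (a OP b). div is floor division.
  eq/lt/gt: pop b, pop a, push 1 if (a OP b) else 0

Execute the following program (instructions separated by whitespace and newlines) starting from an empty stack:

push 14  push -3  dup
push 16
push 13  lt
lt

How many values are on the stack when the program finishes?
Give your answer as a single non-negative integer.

After 'push 14': stack = [14] (depth 1)
After 'push -3': stack = [14, -3] (depth 2)
After 'dup': stack = [14, -3, -3] (depth 3)
After 'push 16': stack = [14, -3, -3, 16] (depth 4)
After 'push 13': stack = [14, -3, -3, 16, 13] (depth 5)
After 'lt': stack = [14, -3, -3, 0] (depth 4)
After 'lt': stack = [14, -3, 1] (depth 3)

Answer: 3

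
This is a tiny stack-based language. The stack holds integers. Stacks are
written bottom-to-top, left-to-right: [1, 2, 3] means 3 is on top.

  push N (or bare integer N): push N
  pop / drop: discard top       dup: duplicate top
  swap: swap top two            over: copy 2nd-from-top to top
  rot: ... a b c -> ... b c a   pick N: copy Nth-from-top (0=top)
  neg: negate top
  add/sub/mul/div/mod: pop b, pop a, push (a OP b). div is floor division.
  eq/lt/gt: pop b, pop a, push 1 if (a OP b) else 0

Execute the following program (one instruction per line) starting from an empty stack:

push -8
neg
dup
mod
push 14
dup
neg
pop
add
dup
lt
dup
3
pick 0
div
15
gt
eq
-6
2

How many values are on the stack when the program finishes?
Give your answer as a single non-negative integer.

Answer: 4

Derivation:
After 'push -8': stack = [-8] (depth 1)
After 'neg': stack = [8] (depth 1)
After 'dup': stack = [8, 8] (depth 2)
After 'mod': stack = [0] (depth 1)
After 'push 14': stack = [0, 14] (depth 2)
After 'dup': stack = [0, 14, 14] (depth 3)
After 'neg': stack = [0, 14, -14] (depth 3)
After 'pop': stack = [0, 14] (depth 2)
After 'add': stack = [14] (depth 1)
After 'dup': stack = [14, 14] (depth 2)
After 'lt': stack = [0] (depth 1)
After 'dup': stack = [0, 0] (depth 2)
After 'push 3': stack = [0, 0, 3] (depth 3)
After 'pick 0': stack = [0, 0, 3, 3] (depth 4)
After 'div': stack = [0, 0, 1] (depth 3)
After 'push 15': stack = [0, 0, 1, 15] (depth 4)
After 'gt': stack = [0, 0, 0] (depth 3)
After 'eq': stack = [0, 1] (depth 2)
After 'push -6': stack = [0, 1, -6] (depth 3)
After 'push 2': stack = [0, 1, -6, 2] (depth 4)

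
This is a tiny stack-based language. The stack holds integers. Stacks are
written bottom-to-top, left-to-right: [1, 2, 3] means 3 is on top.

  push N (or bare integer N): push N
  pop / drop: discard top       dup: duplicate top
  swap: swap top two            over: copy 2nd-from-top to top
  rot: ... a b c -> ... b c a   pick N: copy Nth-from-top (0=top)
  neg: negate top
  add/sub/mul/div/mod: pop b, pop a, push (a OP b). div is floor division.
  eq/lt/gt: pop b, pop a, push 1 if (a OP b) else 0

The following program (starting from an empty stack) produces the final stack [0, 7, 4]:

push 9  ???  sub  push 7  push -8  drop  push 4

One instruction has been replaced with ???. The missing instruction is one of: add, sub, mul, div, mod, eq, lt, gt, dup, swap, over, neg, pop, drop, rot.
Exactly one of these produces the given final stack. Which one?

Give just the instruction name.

Stack before ???: [9]
Stack after ???:  [9, 9]
The instruction that transforms [9] -> [9, 9] is: dup

Answer: dup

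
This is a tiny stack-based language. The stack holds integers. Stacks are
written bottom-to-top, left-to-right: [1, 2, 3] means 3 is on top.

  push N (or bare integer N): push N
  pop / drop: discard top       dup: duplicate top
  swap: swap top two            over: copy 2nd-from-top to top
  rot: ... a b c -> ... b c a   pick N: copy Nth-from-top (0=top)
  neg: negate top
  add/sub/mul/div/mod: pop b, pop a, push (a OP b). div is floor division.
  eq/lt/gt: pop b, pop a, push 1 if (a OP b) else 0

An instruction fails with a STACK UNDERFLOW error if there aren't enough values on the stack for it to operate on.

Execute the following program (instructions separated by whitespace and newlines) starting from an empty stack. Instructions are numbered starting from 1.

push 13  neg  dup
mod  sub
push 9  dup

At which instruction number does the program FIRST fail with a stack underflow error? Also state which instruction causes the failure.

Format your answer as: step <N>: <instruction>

Answer: step 5: sub

Derivation:
Step 1 ('push 13'): stack = [13], depth = 1
Step 2 ('neg'): stack = [-13], depth = 1
Step 3 ('dup'): stack = [-13, -13], depth = 2
Step 4 ('mod'): stack = [0], depth = 1
Step 5 ('sub'): needs 2 value(s) but depth is 1 — STACK UNDERFLOW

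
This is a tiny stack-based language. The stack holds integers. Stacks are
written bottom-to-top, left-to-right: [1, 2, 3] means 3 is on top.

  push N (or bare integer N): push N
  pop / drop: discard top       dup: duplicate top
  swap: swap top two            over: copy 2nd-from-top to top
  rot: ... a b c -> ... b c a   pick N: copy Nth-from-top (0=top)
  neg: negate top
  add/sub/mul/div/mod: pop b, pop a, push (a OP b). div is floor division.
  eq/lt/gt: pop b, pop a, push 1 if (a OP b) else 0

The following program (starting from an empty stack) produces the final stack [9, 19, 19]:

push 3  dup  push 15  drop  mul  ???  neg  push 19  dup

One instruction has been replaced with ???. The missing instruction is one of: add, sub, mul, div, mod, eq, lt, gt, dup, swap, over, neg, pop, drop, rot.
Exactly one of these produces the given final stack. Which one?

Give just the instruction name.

Stack before ???: [9]
Stack after ???:  [-9]
The instruction that transforms [9] -> [-9] is: neg

Answer: neg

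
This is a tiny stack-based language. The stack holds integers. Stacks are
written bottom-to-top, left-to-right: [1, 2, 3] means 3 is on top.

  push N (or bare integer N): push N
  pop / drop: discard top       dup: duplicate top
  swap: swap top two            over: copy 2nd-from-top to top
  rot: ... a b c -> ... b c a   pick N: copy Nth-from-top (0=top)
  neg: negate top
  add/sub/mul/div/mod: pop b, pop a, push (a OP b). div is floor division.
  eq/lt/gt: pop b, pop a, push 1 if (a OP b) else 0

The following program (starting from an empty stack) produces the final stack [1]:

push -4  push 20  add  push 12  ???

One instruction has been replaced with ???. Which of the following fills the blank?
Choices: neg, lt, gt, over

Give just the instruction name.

Stack before ???: [16, 12]
Stack after ???:  [1]
Checking each choice:
  neg: produces [16, -12]
  lt: produces [0]
  gt: MATCH
  over: produces [16, 12, 16]


Answer: gt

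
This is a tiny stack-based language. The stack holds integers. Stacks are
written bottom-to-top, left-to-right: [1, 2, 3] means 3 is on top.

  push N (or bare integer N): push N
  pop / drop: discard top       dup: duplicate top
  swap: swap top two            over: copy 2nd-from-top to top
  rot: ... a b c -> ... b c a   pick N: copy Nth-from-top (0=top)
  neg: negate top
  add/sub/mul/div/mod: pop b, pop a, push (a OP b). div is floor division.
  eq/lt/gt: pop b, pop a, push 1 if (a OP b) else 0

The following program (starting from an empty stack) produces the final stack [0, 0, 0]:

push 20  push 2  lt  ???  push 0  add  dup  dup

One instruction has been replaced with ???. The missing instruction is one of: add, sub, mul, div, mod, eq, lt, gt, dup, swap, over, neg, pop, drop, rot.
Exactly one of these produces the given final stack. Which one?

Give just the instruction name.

Answer: neg

Derivation:
Stack before ???: [0]
Stack after ???:  [0]
The instruction that transforms [0] -> [0] is: neg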